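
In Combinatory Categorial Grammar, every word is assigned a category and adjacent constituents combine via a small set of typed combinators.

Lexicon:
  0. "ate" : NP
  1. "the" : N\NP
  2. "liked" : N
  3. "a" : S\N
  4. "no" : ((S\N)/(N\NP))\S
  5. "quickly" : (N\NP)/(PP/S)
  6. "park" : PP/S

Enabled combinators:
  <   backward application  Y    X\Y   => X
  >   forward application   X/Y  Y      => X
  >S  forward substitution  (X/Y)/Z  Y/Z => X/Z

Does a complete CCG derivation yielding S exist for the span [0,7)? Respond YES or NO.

[0,7] S   <
  [0,2] N   <
    [0,1] "ate" : NP
    [1,2] "the" : N\NP
  [2,7] S\N   >
    [2,5] (S\N)/(N\NP)   <
      [2,4] S   <
        [2,3] "liked" : N
        [3,4] "a" : S\N
      [4,5] "no" : ((S\N)/(N\NP))\S
    [5,7] N\NP   >
      [5,6] "quickly" : (N\NP)/(PP/S)
      [6,7] "park" : PP/S

YES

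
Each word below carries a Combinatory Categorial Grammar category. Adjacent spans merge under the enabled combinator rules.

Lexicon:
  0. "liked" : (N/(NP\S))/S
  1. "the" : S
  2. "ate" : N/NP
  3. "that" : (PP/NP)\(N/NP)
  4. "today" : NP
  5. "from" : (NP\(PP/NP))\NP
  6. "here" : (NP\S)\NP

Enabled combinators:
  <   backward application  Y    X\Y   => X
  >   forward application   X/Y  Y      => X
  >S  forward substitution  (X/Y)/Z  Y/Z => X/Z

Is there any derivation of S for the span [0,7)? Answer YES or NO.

NO

(N/(NP\S))/S S N/NP (PP/NP)\(N/NP) NP (NP\(PP/NP))\NP (NP\S)\NP
CKY chart[0,7] = {N}; S ∉ chart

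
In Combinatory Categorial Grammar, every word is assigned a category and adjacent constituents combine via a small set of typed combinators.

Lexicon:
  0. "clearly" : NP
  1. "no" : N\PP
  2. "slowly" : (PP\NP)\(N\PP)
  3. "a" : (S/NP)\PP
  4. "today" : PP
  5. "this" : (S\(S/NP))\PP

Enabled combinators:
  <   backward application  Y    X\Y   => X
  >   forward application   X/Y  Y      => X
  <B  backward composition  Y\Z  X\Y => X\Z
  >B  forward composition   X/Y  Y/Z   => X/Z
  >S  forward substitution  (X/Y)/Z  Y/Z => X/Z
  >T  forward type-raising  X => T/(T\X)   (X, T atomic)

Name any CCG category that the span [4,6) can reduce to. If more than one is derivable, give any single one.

[0,6] S   <
  [0,4] S/NP   <
    [0,3] PP   >
      [0,1] PP/(PP\NP)   >T
        [0,1] "clearly" : NP
      [1,3] PP\NP   <
        [1,2] "no" : N\PP
        [2,3] "slowly" : (PP\NP)\(N\PP)
    [3,4] "a" : (S/NP)\PP
  [4,6] S\(S/NP)   <
    [4,5] "today" : PP
    [5,6] "this" : (S\(S/NP))\PP

S\(S/NP)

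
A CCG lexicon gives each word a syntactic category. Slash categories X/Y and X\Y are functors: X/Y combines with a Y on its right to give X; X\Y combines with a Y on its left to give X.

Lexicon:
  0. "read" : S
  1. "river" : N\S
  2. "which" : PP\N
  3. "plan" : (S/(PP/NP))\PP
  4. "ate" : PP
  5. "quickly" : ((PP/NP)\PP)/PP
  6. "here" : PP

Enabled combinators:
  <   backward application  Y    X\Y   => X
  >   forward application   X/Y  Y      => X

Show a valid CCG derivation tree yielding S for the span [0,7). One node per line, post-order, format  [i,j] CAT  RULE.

[0,1] S  lex  "read"
[1,2] N\S  lex  "river"
[0,2] N  <  k=1
[2,3] PP\N  lex  "which"
[0,3] PP  <  k=2
[3,4] (S/(PP/NP))\PP  lex  "plan"
[0,4] S/(PP/NP)  <  k=3
[4,5] PP  lex  "ate"
[5,6] ((PP/NP)\PP)/PP  lex  "quickly"
[6,7] PP  lex  "here"
[5,7] (PP/NP)\PP  >  k=6
[4,7] PP/NP  <  k=5
[0,7] S  >  k=4

[0,7] S   >
  [0,4] S/(PP/NP)   <
    [0,3] PP   <
      [0,2] N   <
        [0,1] "read" : S
        [1,2] "river" : N\S
      [2,3] "which" : PP\N
    [3,4] "plan" : (S/(PP/NP))\PP
  [4,7] PP/NP   <
    [4,5] "ate" : PP
    [5,7] (PP/NP)\PP   >
      [5,6] "quickly" : ((PP/NP)\PP)/PP
      [6,7] "here" : PP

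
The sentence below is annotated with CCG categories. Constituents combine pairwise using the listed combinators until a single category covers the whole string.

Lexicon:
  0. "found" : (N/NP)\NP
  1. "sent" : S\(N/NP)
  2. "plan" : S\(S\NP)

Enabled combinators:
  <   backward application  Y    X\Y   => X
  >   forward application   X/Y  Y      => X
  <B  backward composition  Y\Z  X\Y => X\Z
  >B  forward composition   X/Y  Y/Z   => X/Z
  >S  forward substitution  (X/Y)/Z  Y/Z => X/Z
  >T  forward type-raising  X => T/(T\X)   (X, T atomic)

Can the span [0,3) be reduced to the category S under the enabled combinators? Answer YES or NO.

YES

[0,3] S   <
  [0,2] S\NP   <B
    [0,1] "found" : (N/NP)\NP
    [1,2] "sent" : S\(N/NP)
  [2,3] "plan" : S\(S\NP)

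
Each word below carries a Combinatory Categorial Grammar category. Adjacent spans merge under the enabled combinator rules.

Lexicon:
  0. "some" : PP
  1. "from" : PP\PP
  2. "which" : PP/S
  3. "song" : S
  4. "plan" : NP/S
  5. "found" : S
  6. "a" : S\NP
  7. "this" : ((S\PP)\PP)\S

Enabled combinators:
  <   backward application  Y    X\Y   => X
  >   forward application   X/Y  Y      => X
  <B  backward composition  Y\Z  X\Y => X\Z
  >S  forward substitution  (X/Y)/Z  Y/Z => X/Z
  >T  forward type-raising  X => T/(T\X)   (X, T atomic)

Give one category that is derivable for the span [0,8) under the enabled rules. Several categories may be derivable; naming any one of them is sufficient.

[0,8] S   <
  [0,1] "some" : PP
  [1,8] S\PP   <B
    [1,2] "from" : PP\PP
    [2,8] S\PP   <
      [2,4] PP   >
        [2,3] "which" : PP/S
        [3,4] "song" : S
      [4,8] (S\PP)\PP   <
        [4,7] S   <
          [4,6] NP   >
            [4,5] "plan" : NP/S
            [5,6] "found" : S
          [6,7] "a" : S\NP
        [7,8] "this" : ((S\PP)\PP)\S

S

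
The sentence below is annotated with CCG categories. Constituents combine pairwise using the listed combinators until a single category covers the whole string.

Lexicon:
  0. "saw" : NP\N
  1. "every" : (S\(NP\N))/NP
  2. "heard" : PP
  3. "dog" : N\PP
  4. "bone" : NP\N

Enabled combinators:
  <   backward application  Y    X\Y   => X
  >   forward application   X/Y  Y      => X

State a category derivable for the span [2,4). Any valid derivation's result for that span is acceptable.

N

[0,5] S   <
  [0,1] "saw" : NP\N
  [1,5] S\(NP\N)   >
    [1,2] "every" : (S\(NP\N))/NP
    [2,5] NP   <
      [2,4] N   <
        [2,3] "heard" : PP
        [3,4] "dog" : N\PP
      [4,5] "bone" : NP\N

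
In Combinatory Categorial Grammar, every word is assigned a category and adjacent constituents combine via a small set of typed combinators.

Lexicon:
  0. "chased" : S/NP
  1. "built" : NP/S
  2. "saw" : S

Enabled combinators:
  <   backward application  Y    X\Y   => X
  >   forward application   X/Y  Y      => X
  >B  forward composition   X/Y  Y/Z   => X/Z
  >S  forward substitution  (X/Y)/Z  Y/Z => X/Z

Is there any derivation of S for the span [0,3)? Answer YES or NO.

[0,3] S   >
  [0,1] "chased" : S/NP
  [1,3] NP   >
    [1,2] "built" : NP/S
    [2,3] "saw" : S

YES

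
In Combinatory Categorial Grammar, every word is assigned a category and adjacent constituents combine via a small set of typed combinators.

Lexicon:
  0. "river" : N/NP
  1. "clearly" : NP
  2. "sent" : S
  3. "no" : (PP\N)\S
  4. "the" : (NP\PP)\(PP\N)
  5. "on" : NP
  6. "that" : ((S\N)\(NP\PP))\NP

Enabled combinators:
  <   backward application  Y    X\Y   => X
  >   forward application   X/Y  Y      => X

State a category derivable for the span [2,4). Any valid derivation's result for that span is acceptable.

[0,7] S   <
  [0,2] N   >
    [0,1] "river" : N/NP
    [1,2] "clearly" : NP
  [2,7] S\N   <
    [2,5] NP\PP   <
      [2,4] PP\N   <
        [2,3] "sent" : S
        [3,4] "no" : (PP\N)\S
      [4,5] "the" : (NP\PP)\(PP\N)
    [5,7] (S\N)\(NP\PP)   <
      [5,6] "on" : NP
      [6,7] "that" : ((S\N)\(NP\PP))\NP

PP\N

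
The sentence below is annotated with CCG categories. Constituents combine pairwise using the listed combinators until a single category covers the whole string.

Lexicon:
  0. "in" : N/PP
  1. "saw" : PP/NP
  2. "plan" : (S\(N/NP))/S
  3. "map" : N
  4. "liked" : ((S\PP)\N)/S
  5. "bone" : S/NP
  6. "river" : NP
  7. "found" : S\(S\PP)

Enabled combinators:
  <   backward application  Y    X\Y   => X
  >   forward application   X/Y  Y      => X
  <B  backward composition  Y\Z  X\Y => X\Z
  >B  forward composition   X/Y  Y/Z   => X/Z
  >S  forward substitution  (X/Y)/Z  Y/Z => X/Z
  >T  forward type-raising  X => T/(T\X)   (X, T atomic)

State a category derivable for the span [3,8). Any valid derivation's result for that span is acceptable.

[0,8] S   <
  [0,2] N/NP   >B
    [0,1] "in" : N/PP
    [1,2] "saw" : PP/NP
  [2,8] S\(N/NP)   >
    [2,3] "plan" : (S\(N/NP))/S
    [3,8] S   <
      [3,7] S\PP   <
        [3,4] "map" : N
        [4,7] (S\PP)\N   >
          [4,5] "liked" : ((S\PP)\N)/S
          [5,7] S   >
            [5,6] "bone" : S/NP
            [6,7] "river" : NP
      [7,8] "found" : S\(S\PP)

S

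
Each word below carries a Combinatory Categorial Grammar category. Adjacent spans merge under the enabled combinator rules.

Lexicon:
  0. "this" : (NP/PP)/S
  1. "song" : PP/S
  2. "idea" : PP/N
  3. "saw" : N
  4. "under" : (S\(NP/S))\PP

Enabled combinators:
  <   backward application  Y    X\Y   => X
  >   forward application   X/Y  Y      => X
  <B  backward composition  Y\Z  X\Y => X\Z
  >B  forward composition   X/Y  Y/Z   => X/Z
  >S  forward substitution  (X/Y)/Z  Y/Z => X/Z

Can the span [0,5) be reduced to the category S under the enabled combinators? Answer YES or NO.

YES

[0,5] S   <
  [0,2] NP/S   >S
    [0,1] "this" : (NP/PP)/S
    [1,2] "song" : PP/S
  [2,5] S\(NP/S)   <
    [2,4] PP   >
      [2,3] "idea" : PP/N
      [3,4] "saw" : N
    [4,5] "under" : (S\(NP/S))\PP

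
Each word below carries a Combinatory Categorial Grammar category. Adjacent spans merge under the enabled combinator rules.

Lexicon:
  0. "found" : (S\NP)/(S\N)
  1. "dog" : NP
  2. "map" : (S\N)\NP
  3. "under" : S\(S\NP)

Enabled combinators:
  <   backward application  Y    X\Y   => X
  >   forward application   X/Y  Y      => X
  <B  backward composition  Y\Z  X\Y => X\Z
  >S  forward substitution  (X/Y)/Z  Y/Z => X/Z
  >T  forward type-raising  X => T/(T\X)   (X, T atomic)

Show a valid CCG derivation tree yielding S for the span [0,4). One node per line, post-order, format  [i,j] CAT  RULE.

[0,1] (S\NP)/(S\N)  lex  "found"
[1,2] NP  lex  "dog"
[2,3] (S\N)\NP  lex  "map"
[1,3] S\N  <  k=2
[0,3] S\NP  >  k=1
[3,4] S\(S\NP)  lex  "under"
[0,4] S  <  k=3

[0,4] S   <
  [0,3] S\NP   >
    [0,1] "found" : (S\NP)/(S\N)
    [1,3] S\N   <
      [1,2] "dog" : NP
      [2,3] "map" : (S\N)\NP
  [3,4] "under" : S\(S\NP)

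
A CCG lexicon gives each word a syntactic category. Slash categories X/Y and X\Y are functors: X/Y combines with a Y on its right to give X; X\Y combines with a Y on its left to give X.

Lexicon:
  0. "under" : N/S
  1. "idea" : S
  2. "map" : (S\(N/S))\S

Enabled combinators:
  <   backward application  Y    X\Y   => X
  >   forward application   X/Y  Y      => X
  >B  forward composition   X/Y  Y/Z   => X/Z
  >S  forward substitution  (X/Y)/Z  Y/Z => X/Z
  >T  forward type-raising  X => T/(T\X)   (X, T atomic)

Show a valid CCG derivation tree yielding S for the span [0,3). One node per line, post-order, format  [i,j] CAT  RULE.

[0,1] N/S  lex  "under"
[1,2] S  lex  "idea"
[2,3] (S\(N/S))\S  lex  "map"
[1,3] S\(N/S)  <  k=2
[0,3] S  <  k=1

[0,3] S   <
  [0,1] "under" : N/S
  [1,3] S\(N/S)   <
    [1,2] "idea" : S
    [2,3] "map" : (S\(N/S))\S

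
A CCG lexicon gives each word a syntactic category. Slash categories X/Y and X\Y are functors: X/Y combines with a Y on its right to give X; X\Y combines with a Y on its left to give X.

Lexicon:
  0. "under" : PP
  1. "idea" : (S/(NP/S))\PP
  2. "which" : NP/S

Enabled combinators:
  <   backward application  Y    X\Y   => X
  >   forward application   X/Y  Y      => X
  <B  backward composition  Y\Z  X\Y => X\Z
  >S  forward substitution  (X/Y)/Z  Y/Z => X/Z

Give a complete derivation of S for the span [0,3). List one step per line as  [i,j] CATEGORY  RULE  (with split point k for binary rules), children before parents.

[0,3] S   >
  [0,2] S/(NP/S)   <
    [0,1] "under" : PP
    [1,2] "idea" : (S/(NP/S))\PP
  [2,3] "which" : NP/S

[0,1] PP  lex  "under"
[1,2] (S/(NP/S))\PP  lex  "idea"
[0,2] S/(NP/S)  <  k=1
[2,3] NP/S  lex  "which"
[0,3] S  >  k=2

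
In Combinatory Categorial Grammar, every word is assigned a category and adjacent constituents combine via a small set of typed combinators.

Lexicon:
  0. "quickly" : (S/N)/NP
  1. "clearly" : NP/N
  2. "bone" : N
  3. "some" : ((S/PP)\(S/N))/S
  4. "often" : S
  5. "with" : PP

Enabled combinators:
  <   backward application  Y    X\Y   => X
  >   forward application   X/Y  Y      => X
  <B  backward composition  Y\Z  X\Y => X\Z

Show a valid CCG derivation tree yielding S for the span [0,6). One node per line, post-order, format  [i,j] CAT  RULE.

[0,6] S   >
  [0,5] S/PP   <
    [0,3] S/N   >
      [0,1] "quickly" : (S/N)/NP
      [1,3] NP   >
        [1,2] "clearly" : NP/N
        [2,3] "bone" : N
    [3,5] (S/PP)\(S/N)   >
      [3,4] "some" : ((S/PP)\(S/N))/S
      [4,5] "often" : S
  [5,6] "with" : PP

[0,1] (S/N)/NP  lex  "quickly"
[1,2] NP/N  lex  "clearly"
[2,3] N  lex  "bone"
[1,3] NP  >  k=2
[0,3] S/N  >  k=1
[3,4] ((S/PP)\(S/N))/S  lex  "some"
[4,5] S  lex  "often"
[3,5] (S/PP)\(S/N)  >  k=4
[0,5] S/PP  <  k=3
[5,6] PP  lex  "with"
[0,6] S  >  k=5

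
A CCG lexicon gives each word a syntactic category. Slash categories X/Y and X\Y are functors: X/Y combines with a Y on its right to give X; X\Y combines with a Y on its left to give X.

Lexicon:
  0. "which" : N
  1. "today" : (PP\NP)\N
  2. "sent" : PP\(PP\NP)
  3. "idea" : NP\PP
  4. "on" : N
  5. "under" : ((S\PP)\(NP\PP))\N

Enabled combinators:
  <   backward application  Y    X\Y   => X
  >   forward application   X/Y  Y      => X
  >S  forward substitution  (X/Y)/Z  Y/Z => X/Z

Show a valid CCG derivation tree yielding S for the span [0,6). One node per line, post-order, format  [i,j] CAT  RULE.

[0,6] S   <
  [0,3] PP   <
    [0,2] PP\NP   <
      [0,1] "which" : N
      [1,2] "today" : (PP\NP)\N
    [2,3] "sent" : PP\(PP\NP)
  [3,6] S\PP   <
    [3,4] "idea" : NP\PP
    [4,6] (S\PP)\(NP\PP)   <
      [4,5] "on" : N
      [5,6] "under" : ((S\PP)\(NP\PP))\N

[0,1] N  lex  "which"
[1,2] (PP\NP)\N  lex  "today"
[0,2] PP\NP  <  k=1
[2,3] PP\(PP\NP)  lex  "sent"
[0,3] PP  <  k=2
[3,4] NP\PP  lex  "idea"
[4,5] N  lex  "on"
[5,6] ((S\PP)\(NP\PP))\N  lex  "under"
[4,6] (S\PP)\(NP\PP)  <  k=5
[3,6] S\PP  <  k=4
[0,6] S  <  k=3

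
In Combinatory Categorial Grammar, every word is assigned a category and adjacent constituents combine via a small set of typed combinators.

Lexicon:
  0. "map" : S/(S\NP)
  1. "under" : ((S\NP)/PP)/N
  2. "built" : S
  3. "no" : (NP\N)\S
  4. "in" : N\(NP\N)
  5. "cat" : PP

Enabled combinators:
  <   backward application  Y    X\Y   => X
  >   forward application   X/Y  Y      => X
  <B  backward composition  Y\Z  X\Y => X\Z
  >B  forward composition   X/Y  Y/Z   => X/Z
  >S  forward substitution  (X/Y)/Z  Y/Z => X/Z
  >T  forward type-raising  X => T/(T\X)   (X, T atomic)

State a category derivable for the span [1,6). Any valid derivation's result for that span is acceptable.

S\NP

[0,6] S   >
  [0,1] "map" : S/(S\NP)
  [1,6] S\NP   >
    [1,5] (S\NP)/PP   >
      [1,2] "under" : ((S\NP)/PP)/N
      [2,5] N   <
        [2,3] "built" : S
        [3,5] N\S   <B
          [3,4] "no" : (NP\N)\S
          [4,5] "in" : N\(NP\N)
    [5,6] "cat" : PP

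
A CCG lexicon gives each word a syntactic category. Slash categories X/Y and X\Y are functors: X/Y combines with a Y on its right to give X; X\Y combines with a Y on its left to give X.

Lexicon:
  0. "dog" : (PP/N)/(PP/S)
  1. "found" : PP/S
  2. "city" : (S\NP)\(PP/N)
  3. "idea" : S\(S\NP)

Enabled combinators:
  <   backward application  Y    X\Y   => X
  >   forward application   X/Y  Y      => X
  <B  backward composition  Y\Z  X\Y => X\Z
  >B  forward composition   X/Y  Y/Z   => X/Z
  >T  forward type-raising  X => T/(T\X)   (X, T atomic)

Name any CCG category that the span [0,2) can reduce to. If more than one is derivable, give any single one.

PP/N

[0,4] S   <
  [0,3] S\NP   <
    [0,2] PP/N   >
      [0,1] "dog" : (PP/N)/(PP/S)
      [1,2] "found" : PP/S
    [2,3] "city" : (S\NP)\(PP/N)
  [3,4] "idea" : S\(S\NP)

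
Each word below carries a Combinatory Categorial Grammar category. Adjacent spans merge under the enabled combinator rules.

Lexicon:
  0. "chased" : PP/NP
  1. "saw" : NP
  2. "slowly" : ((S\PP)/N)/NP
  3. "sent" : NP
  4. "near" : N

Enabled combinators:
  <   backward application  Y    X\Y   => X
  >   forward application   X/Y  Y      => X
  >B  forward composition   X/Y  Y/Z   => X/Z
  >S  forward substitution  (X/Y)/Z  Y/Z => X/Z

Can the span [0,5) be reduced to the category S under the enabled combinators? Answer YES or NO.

[0,5] S   <
  [0,2] PP   >
    [0,1] "chased" : PP/NP
    [1,2] "saw" : NP
  [2,5] S\PP   >
    [2,4] (S\PP)/N   >
      [2,3] "slowly" : ((S\PP)/N)/NP
      [3,4] "sent" : NP
    [4,5] "near" : N

YES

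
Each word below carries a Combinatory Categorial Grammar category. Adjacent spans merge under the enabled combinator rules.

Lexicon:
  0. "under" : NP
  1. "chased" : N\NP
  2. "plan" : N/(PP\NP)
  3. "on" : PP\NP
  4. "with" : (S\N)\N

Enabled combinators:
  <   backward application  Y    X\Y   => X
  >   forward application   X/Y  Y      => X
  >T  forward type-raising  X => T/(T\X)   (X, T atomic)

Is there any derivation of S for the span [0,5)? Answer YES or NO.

[0,5] S   <
  [0,2] N   >
    [0,1] N/(N\NP)   >T
      [0,1] "under" : NP
    [1,2] "chased" : N\NP
  [2,5] S\N   <
    [2,4] N   >
      [2,3] "plan" : N/(PP\NP)
      [3,4] "on" : PP\NP
    [4,5] "with" : (S\N)\N

YES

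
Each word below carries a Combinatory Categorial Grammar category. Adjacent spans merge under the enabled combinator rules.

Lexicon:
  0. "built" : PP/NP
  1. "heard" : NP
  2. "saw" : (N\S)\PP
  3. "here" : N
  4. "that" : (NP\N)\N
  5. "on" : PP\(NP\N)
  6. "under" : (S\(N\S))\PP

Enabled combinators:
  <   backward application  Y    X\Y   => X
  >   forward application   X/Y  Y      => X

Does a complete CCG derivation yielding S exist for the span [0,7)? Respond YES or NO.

YES

[0,7] S   <
  [0,3] N\S   <
    [0,2] PP   >
      [0,1] "built" : PP/NP
      [1,2] "heard" : NP
    [2,3] "saw" : (N\S)\PP
  [3,7] S\(N\S)   <
    [3,6] PP   <
      [3,5] NP\N   <
        [3,4] "here" : N
        [4,5] "that" : (NP\N)\N
      [5,6] "on" : PP\(NP\N)
    [6,7] "under" : (S\(N\S))\PP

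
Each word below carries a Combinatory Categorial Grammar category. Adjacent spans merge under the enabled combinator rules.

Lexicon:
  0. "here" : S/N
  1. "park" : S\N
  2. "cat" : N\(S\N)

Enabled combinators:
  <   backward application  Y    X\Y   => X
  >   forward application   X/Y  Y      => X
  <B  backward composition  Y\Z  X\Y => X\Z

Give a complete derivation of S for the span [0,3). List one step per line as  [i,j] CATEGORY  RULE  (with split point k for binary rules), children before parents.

[0,1] S/N  lex  "here"
[1,2] S\N  lex  "park"
[2,3] N\(S\N)  lex  "cat"
[1,3] N  <  k=2
[0,3] S  >  k=1

[0,3] S   >
  [0,1] "here" : S/N
  [1,3] N   <
    [1,2] "park" : S\N
    [2,3] "cat" : N\(S\N)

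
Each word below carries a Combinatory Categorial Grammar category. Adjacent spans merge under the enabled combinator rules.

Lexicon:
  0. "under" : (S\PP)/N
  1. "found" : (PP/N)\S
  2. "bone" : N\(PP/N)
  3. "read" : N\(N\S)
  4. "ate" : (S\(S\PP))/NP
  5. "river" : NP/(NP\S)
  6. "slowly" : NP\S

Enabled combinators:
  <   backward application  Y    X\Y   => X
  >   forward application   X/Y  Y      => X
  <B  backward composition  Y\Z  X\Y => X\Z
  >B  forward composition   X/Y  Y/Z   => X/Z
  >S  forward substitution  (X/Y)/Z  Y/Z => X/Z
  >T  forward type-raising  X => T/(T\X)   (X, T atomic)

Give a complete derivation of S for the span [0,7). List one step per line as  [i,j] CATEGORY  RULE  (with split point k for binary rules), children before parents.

[0,7] S   <
  [0,4] S\PP   >
    [0,1] "under" : (S\PP)/N
    [1,4] N   <
      [1,3] N\S   <B
        [1,2] "found" : (PP/N)\S
        [2,3] "bone" : N\(PP/N)
      [3,4] "read" : N\(N\S)
  [4,7] S\(S\PP)   >
    [4,5] "ate" : (S\(S\PP))/NP
    [5,7] NP   >
      [5,6] "river" : NP/(NP\S)
      [6,7] "slowly" : NP\S

[0,1] (S\PP)/N  lex  "under"
[1,2] (PP/N)\S  lex  "found"
[2,3] N\(PP/N)  lex  "bone"
[1,3] N\S  <B  k=2
[3,4] N\(N\S)  lex  "read"
[1,4] N  <  k=3
[0,4] S\PP  >  k=1
[4,5] (S\(S\PP))/NP  lex  "ate"
[5,6] NP/(NP\S)  lex  "river"
[6,7] NP\S  lex  "slowly"
[5,7] NP  >  k=6
[4,7] S\(S\PP)  >  k=5
[0,7] S  <  k=4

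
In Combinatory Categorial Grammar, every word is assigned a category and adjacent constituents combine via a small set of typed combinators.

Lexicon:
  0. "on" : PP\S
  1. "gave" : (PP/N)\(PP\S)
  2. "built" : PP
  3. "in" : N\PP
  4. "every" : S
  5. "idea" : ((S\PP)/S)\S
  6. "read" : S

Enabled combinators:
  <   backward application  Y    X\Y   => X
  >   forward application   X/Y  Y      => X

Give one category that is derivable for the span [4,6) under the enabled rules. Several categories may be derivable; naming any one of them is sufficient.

(S\PP)/S

[0,7] S   <
  [0,4] PP   >
    [0,2] PP/N   <
      [0,1] "on" : PP\S
      [1,2] "gave" : (PP/N)\(PP\S)
    [2,4] N   <
      [2,3] "built" : PP
      [3,4] "in" : N\PP
  [4,7] S\PP   >
    [4,6] (S\PP)/S   <
      [4,5] "every" : S
      [5,6] "idea" : ((S\PP)/S)\S
    [6,7] "read" : S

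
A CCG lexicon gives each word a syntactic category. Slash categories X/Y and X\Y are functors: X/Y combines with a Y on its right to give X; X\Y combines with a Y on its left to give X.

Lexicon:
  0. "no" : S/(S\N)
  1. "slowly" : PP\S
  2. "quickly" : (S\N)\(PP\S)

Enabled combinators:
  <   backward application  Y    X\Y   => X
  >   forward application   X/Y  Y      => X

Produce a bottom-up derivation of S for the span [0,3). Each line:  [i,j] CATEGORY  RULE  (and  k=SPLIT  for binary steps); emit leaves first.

[0,1] S/(S\N)  lex  "no"
[1,2] PP\S  lex  "slowly"
[2,3] (S\N)\(PP\S)  lex  "quickly"
[1,3] S\N  <  k=2
[0,3] S  >  k=1

[0,3] S   >
  [0,1] "no" : S/(S\N)
  [1,3] S\N   <
    [1,2] "slowly" : PP\S
    [2,3] "quickly" : (S\N)\(PP\S)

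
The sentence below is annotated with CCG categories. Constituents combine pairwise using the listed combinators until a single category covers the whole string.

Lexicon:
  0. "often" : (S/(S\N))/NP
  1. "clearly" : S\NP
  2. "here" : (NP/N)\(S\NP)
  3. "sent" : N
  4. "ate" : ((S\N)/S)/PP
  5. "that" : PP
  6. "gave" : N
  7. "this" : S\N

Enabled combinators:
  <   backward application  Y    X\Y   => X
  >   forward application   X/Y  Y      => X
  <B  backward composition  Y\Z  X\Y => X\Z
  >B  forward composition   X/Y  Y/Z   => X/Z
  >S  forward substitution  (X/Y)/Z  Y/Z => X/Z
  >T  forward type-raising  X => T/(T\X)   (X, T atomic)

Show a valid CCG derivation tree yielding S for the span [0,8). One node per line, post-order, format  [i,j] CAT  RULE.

[0,8] S   >
  [0,4] S/(S\N)   >
    [0,1] "often" : (S/(S\N))/NP
    [1,4] NP   >
      [1,3] NP/N   <
        [1,2] "clearly" : S\NP
        [2,3] "here" : (NP/N)\(S\NP)
      [3,4] "sent" : N
  [4,8] S\N   >
    [4,6] (S\N)/S   >
      [4,5] "ate" : ((S\N)/S)/PP
      [5,6] "that" : PP
    [6,8] S   >
      [6,7] S/(S\N)   >T
        [6,7] "gave" : N
      [7,8] "this" : S\N

[0,1] (S/(S\N))/NP  lex  "often"
[1,2] S\NP  lex  "clearly"
[2,3] (NP/N)\(S\NP)  lex  "here"
[1,3] NP/N  <  k=2
[3,4] N  lex  "sent"
[1,4] NP  >  k=3
[0,4] S/(S\N)  >  k=1
[4,5] ((S\N)/S)/PP  lex  "ate"
[5,6] PP  lex  "that"
[4,6] (S\N)/S  >  k=5
[6,7] N  lex  "gave"
[6,7] S/(S\N)  >T
[7,8] S\N  lex  "this"
[6,8] S  >  k=7
[4,8] S\N  >  k=6
[0,8] S  >  k=4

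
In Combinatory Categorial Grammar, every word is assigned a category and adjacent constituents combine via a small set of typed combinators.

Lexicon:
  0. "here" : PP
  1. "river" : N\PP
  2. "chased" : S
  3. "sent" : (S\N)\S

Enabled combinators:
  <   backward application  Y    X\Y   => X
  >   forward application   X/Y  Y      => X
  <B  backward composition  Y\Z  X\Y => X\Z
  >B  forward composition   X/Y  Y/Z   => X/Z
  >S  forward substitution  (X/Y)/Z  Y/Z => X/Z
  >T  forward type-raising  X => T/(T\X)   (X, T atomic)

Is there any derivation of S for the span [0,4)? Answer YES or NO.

[0,4] S   <
  [0,2] N   <
    [0,1] "here" : PP
    [1,2] "river" : N\PP
  [2,4] S\N   <
    [2,3] "chased" : S
    [3,4] "sent" : (S\N)\S

YES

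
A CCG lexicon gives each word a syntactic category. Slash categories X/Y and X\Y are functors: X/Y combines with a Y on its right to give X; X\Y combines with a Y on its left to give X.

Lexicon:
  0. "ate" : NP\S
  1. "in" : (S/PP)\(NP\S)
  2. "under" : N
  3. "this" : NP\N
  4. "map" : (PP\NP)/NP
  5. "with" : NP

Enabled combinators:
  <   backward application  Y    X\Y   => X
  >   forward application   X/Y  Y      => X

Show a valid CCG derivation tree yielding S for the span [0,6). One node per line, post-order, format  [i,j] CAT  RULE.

[0,6] S   >
  [0,2] S/PP   <
    [0,1] "ate" : NP\S
    [1,2] "in" : (S/PP)\(NP\S)
  [2,6] PP   <
    [2,4] NP   <
      [2,3] "under" : N
      [3,4] "this" : NP\N
    [4,6] PP\NP   >
      [4,5] "map" : (PP\NP)/NP
      [5,6] "with" : NP

[0,1] NP\S  lex  "ate"
[1,2] (S/PP)\(NP\S)  lex  "in"
[0,2] S/PP  <  k=1
[2,3] N  lex  "under"
[3,4] NP\N  lex  "this"
[2,4] NP  <  k=3
[4,5] (PP\NP)/NP  lex  "map"
[5,6] NP  lex  "with"
[4,6] PP\NP  >  k=5
[2,6] PP  <  k=4
[0,6] S  >  k=2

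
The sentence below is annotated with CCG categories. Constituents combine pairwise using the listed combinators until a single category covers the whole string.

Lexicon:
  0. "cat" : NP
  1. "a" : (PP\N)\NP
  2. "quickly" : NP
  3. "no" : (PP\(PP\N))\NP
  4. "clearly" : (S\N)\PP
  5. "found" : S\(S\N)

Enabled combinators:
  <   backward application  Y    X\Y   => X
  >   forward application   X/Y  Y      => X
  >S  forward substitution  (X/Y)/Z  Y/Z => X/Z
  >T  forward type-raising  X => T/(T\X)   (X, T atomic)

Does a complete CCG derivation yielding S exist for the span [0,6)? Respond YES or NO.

[0,6] S   <
  [0,5] S\N   <
    [0,4] PP   <
      [0,2] PP\N   <
        [0,1] "cat" : NP
        [1,2] "a" : (PP\N)\NP
      [2,4] PP\(PP\N)   <
        [2,3] "quickly" : NP
        [3,4] "no" : (PP\(PP\N))\NP
    [4,5] "clearly" : (S\N)\PP
  [5,6] "found" : S\(S\N)

YES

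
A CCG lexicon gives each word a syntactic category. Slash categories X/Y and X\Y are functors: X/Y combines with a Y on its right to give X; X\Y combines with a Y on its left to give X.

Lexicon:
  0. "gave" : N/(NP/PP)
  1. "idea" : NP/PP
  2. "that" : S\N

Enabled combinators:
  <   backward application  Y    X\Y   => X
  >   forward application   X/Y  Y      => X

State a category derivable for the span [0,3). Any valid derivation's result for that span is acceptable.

S

[0,3] S   <
  [0,2] N   >
    [0,1] "gave" : N/(NP/PP)
    [1,2] "idea" : NP/PP
  [2,3] "that" : S\N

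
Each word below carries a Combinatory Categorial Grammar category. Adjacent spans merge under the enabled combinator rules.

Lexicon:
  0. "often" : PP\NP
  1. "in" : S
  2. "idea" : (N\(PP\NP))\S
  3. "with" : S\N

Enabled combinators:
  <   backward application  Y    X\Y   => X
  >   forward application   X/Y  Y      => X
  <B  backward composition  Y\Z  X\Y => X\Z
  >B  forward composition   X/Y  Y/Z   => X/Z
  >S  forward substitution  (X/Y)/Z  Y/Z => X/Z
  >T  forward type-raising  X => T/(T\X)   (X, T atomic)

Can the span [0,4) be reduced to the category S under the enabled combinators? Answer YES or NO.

YES

[0,4] S   <
  [0,3] N   <
    [0,1] "often" : PP\NP
    [1,3] N\(PP\NP)   <
      [1,2] "in" : S
      [2,3] "idea" : (N\(PP\NP))\S
  [3,4] "with" : S\N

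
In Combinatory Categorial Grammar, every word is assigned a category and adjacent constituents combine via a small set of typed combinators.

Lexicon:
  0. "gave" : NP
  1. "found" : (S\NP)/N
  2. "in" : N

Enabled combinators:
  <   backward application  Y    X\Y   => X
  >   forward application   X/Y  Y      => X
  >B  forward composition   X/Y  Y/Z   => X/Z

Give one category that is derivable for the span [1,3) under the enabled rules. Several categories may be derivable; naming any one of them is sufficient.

[0,3] S   <
  [0,1] "gave" : NP
  [1,3] S\NP   >
    [1,2] "found" : (S\NP)/N
    [2,3] "in" : N

S\NP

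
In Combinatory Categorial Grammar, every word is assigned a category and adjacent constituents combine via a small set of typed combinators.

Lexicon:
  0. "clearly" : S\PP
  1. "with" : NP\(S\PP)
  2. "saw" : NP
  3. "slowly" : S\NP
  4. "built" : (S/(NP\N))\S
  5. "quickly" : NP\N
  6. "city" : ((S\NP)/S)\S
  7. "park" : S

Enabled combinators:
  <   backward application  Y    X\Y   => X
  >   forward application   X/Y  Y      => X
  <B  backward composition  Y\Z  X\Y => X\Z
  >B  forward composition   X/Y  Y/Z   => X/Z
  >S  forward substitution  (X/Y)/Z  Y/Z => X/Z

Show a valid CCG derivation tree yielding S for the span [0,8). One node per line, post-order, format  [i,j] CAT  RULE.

[0,8] S   <
  [0,2] NP   <
    [0,1] "clearly" : S\PP
    [1,2] "with" : NP\(S\PP)
  [2,8] S\NP   >
    [2,7] (S\NP)/S   <
      [2,6] S   >
        [2,5] S/(NP\N)   <
          [2,4] S   <
            [2,3] "saw" : NP
            [3,4] "slowly" : S\NP
          [4,5] "built" : (S/(NP\N))\S
        [5,6] "quickly" : NP\N
      [6,7] "city" : ((S\NP)/S)\S
    [7,8] "park" : S

[0,1] S\PP  lex  "clearly"
[1,2] NP\(S\PP)  lex  "with"
[0,2] NP  <  k=1
[2,3] NP  lex  "saw"
[3,4] S\NP  lex  "slowly"
[2,4] S  <  k=3
[4,5] (S/(NP\N))\S  lex  "built"
[2,5] S/(NP\N)  <  k=4
[5,6] NP\N  lex  "quickly"
[2,6] S  >  k=5
[6,7] ((S\NP)/S)\S  lex  "city"
[2,7] (S\NP)/S  <  k=6
[7,8] S  lex  "park"
[2,8] S\NP  >  k=7
[0,8] S  <  k=2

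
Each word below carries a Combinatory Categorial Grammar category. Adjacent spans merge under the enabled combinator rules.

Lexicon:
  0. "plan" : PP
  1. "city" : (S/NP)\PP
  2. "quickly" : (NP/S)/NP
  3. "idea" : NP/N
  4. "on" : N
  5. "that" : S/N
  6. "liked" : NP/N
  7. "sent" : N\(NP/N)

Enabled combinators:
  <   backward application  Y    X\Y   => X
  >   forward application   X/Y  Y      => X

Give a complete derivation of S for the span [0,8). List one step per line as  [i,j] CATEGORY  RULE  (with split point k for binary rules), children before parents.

[0,8] S   >
  [0,2] S/NP   <
    [0,1] "plan" : PP
    [1,2] "city" : (S/NP)\PP
  [2,8] NP   >
    [2,5] NP/S   >
      [2,3] "quickly" : (NP/S)/NP
      [3,5] NP   >
        [3,4] "idea" : NP/N
        [4,5] "on" : N
    [5,8] S   >
      [5,6] "that" : S/N
      [6,8] N   <
        [6,7] "liked" : NP/N
        [7,8] "sent" : N\(NP/N)

[0,1] PP  lex  "plan"
[1,2] (S/NP)\PP  lex  "city"
[0,2] S/NP  <  k=1
[2,3] (NP/S)/NP  lex  "quickly"
[3,4] NP/N  lex  "idea"
[4,5] N  lex  "on"
[3,5] NP  >  k=4
[2,5] NP/S  >  k=3
[5,6] S/N  lex  "that"
[6,7] NP/N  lex  "liked"
[7,8] N\(NP/N)  lex  "sent"
[6,8] N  <  k=7
[5,8] S  >  k=6
[2,8] NP  >  k=5
[0,8] S  >  k=2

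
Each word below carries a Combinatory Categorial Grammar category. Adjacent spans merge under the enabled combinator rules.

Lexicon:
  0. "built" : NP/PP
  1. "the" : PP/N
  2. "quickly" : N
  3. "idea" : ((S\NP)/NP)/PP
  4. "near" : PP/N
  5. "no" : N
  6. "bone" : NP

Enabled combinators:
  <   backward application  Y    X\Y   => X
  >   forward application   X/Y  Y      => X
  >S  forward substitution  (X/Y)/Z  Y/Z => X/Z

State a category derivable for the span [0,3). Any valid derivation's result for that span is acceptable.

NP

[0,7] S   <
  [0,3] NP   >
    [0,1] "built" : NP/PP
    [1,3] PP   >
      [1,2] "the" : PP/N
      [2,3] "quickly" : N
  [3,7] S\NP   >
    [3,6] (S\NP)/NP   >
      [3,4] "idea" : ((S\NP)/NP)/PP
      [4,6] PP   >
        [4,5] "near" : PP/N
        [5,6] "no" : N
    [6,7] "bone" : NP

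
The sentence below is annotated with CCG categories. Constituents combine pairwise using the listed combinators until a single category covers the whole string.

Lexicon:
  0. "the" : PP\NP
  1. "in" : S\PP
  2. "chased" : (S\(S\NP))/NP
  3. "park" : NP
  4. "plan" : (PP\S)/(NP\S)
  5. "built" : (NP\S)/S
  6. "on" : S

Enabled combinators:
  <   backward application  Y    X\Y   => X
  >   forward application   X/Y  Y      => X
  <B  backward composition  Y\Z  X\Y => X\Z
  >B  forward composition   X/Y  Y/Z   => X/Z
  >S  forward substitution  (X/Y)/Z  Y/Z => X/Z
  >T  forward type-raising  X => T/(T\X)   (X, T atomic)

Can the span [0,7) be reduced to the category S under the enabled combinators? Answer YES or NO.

PP\NP S\PP (S\(S\NP))/NP NP (PP\S)/(NP\S) (NP\S)/S S
CKY chart[0,7] = {N/(N\PP), NP/(NP\PP), PP, PP/(PP\PP), PP/(S\S), S/(S\PP)}; S ∉ chart

NO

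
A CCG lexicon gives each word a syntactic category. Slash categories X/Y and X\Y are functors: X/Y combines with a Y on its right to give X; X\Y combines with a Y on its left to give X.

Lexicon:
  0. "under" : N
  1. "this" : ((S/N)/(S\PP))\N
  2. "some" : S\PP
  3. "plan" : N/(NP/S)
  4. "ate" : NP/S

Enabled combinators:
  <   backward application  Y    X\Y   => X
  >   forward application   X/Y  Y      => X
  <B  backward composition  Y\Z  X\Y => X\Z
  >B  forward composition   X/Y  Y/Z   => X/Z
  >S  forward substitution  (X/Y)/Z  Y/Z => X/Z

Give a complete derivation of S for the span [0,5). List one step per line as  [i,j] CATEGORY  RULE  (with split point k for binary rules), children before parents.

[0,1] N  lex  "under"
[1,2] ((S/N)/(S\PP))\N  lex  "this"
[0,2] (S/N)/(S\PP)  <  k=1
[2,3] S\PP  lex  "some"
[0,3] S/N  >  k=2
[3,4] N/(NP/S)  lex  "plan"
[4,5] NP/S  lex  "ate"
[3,5] N  >  k=4
[0,5] S  >  k=3

[0,5] S   >
  [0,3] S/N   >
    [0,2] (S/N)/(S\PP)   <
      [0,1] "under" : N
      [1,2] "this" : ((S/N)/(S\PP))\N
    [2,3] "some" : S\PP
  [3,5] N   >
    [3,4] "plan" : N/(NP/S)
    [4,5] "ate" : NP/S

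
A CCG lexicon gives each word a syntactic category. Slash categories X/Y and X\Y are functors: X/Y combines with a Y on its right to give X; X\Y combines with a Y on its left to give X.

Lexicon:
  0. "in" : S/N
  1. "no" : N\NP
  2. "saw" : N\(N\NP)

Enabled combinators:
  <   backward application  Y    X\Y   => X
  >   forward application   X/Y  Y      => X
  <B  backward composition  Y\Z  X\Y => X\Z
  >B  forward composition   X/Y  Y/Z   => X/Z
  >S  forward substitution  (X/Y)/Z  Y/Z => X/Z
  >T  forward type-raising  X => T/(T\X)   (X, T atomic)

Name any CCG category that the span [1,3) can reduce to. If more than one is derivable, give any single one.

N

[0,3] S   >
  [0,1] "in" : S/N
  [1,3] N   <
    [1,2] "no" : N\NP
    [2,3] "saw" : N\(N\NP)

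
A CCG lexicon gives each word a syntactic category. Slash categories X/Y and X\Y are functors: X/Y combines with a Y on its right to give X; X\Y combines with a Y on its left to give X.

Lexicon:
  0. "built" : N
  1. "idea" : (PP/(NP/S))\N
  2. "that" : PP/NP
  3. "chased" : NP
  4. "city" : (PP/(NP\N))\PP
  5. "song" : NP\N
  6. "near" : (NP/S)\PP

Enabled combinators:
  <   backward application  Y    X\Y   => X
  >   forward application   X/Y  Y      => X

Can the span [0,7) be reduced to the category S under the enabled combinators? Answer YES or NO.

NO

N (PP/(NP/S))\N PP/NP NP (PP/(NP\N))\PP NP\N (NP/S)\PP
CKY chart[0,7] = {PP}; S ∉ chart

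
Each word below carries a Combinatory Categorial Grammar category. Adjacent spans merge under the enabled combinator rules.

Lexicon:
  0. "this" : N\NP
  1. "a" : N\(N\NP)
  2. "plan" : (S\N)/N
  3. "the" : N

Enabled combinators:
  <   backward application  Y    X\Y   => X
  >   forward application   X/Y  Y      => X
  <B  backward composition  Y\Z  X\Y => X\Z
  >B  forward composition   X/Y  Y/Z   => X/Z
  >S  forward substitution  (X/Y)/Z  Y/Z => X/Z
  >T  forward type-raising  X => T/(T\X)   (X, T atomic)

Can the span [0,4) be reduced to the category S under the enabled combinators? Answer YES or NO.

YES

[0,4] S   <
  [0,2] N   <
    [0,1] "this" : N\NP
    [1,2] "a" : N\(N\NP)
  [2,4] S\N   >
    [2,3] "plan" : (S\N)/N
    [3,4] "the" : N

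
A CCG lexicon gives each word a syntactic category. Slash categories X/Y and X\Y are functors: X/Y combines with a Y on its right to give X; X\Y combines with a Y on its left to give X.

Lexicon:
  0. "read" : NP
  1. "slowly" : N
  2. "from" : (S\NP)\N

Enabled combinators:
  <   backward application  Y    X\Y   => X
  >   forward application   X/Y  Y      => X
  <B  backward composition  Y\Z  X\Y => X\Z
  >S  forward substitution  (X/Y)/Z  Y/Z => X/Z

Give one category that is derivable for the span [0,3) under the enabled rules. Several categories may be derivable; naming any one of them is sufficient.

[0,3] S   <
  [0,1] "read" : NP
  [1,3] S\NP   <
    [1,2] "slowly" : N
    [2,3] "from" : (S\NP)\N

S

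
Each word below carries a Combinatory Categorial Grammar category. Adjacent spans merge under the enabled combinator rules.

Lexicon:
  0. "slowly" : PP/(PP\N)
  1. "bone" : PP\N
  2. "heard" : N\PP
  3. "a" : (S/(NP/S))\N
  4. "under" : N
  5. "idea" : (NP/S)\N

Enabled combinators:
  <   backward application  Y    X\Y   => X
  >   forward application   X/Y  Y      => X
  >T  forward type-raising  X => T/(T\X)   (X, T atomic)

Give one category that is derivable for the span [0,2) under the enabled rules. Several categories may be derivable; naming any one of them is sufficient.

[0,6] S   >
  [0,4] S/(NP/S)   <
    [0,3] N   <
      [0,2] PP   >
        [0,1] "slowly" : PP/(PP\N)
        [1,2] "bone" : PP\N
      [2,3] "heard" : N\PP
    [3,4] "a" : (S/(NP/S))\N
  [4,6] NP/S   <
    [4,5] "under" : N
    [5,6] "idea" : (NP/S)\N

PP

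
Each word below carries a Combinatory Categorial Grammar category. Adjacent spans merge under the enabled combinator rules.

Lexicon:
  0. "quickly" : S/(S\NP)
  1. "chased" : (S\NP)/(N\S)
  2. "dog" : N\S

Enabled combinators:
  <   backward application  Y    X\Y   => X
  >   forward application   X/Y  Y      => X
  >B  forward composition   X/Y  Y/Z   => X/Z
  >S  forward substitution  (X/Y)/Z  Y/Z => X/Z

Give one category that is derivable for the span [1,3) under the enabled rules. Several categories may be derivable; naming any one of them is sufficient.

[0,3] S   >
  [0,1] "quickly" : S/(S\NP)
  [1,3] S\NP   >
    [1,2] "chased" : (S\NP)/(N\S)
    [2,3] "dog" : N\S

S\NP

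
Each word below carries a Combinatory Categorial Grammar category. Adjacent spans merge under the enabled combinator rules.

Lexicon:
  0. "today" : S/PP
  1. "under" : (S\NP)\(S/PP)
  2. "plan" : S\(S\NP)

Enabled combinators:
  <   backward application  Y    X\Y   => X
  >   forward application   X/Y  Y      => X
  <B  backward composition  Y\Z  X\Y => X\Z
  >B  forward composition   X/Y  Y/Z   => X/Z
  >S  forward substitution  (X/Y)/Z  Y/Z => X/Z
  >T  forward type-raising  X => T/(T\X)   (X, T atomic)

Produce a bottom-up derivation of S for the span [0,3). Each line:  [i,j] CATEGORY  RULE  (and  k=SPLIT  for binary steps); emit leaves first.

[0,1] S/PP  lex  "today"
[1,2] (S\NP)\(S/PP)  lex  "under"
[0,2] S\NP  <  k=1
[2,3] S\(S\NP)  lex  "plan"
[0,3] S  <  k=2

[0,3] S   <
  [0,2] S\NP   <
    [0,1] "today" : S/PP
    [1,2] "under" : (S\NP)\(S/PP)
  [2,3] "plan" : S\(S\NP)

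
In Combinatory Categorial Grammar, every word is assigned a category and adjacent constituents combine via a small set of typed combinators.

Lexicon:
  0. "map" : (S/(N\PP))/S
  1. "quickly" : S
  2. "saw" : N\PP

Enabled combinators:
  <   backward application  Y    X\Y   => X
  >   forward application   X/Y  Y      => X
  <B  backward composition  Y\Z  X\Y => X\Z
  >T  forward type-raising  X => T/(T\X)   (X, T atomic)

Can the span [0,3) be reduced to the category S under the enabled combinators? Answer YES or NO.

[0,3] S   >
  [0,2] S/(N\PP)   >
    [0,1] "map" : (S/(N\PP))/S
    [1,2] "quickly" : S
  [2,3] "saw" : N\PP

YES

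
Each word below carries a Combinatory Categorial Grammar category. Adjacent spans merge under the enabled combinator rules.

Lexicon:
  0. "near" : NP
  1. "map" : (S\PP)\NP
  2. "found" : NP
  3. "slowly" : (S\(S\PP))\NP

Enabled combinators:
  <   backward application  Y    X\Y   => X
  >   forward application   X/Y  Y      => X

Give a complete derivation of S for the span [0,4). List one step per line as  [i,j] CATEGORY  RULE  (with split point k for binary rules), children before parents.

[0,1] NP  lex  "near"
[1,2] (S\PP)\NP  lex  "map"
[0,2] S\PP  <  k=1
[2,3] NP  lex  "found"
[3,4] (S\(S\PP))\NP  lex  "slowly"
[2,4] S\(S\PP)  <  k=3
[0,4] S  <  k=2

[0,4] S   <
  [0,2] S\PP   <
    [0,1] "near" : NP
    [1,2] "map" : (S\PP)\NP
  [2,4] S\(S\PP)   <
    [2,3] "found" : NP
    [3,4] "slowly" : (S\(S\PP))\NP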